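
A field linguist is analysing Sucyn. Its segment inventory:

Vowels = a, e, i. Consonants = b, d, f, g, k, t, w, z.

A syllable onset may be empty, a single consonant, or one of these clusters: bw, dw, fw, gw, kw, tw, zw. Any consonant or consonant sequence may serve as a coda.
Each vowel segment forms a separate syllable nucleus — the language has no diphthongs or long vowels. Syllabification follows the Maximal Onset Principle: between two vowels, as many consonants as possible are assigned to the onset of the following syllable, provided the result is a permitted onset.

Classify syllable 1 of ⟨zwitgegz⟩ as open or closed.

Vowels present: i, e; each is a nucleus, giving 2 syllables.
V1 /i/ – V2 /e/: /tg/ splits as /t/ + /g/ (/g/ is the longest suffix that is a licit onset).
Syllabification: zwit.gegz.
Syllable 1 is /zwit/ with coda /t/, so it is closed.

closed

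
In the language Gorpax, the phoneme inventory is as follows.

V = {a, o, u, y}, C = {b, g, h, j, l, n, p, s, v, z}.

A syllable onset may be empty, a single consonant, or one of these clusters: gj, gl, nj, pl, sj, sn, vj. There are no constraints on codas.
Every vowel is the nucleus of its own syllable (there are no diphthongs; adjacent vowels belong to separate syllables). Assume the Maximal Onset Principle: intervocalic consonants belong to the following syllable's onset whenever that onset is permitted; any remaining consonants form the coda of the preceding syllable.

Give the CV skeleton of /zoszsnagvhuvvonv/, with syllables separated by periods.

CVCC.CCVCC.CVC.CVCC

The vowels are o, a, u, o — 4 nuclei, so 4 syllables.
Between /o/ (V1) and /a/ (V2): /szsn/; trying suffixes from longest down, /sn/ is the first permitted one, so coda /sz/ | onset /sn/.
Between /a/ (V2) and /u/ (V3): cluster /gvh/ — the longest permitted-onset suffix is /h/; onset = /h/, preceding coda = /gv/.
Between /u/ (V3) and /o/ (V4): /vv/ splits as /v/ + /v/ (/v/ is the longest suffix that is a licit onset).
So the parse is zosz.snagv.huv.vonv.
Mapping each syllable to C/V: /zosz/ → CVCC, /snagv/ → CCVCC, /huv/ → CVC, /vonv/ → CVCC.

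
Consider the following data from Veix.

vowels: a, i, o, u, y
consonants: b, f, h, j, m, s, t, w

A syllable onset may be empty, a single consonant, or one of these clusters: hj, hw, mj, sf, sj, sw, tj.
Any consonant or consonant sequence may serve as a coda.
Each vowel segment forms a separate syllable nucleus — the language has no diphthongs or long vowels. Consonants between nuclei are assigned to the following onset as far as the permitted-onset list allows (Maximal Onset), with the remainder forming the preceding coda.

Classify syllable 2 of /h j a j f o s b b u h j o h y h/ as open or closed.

closed

Vowels present: a, o, u, o, y; each is a nucleus, giving 5 syllables.
σ1/σ2 boundary: /jf/; trying suffixes from longest down, /f/ is the first permitted one, so coda /j/ | onset /f/.
σ2/σ3 boundary: cluster /sbb/ — the longest permitted-onset suffix is /b/; onset = /b/, preceding coda = /sb/.
σ3/σ4 boundary: cluster /hj/ — /hj/ is itself a permitted onset, so the whole cluster goes right; preceding coda = ∅.
σ4/σ5 boundary: just /h/ — single C goes to the following onset.
So the parse is hjaj.fosb.bu.hjo.hyh.
Syllable 2 is /fosb/ with coda /sb/, so it is closed.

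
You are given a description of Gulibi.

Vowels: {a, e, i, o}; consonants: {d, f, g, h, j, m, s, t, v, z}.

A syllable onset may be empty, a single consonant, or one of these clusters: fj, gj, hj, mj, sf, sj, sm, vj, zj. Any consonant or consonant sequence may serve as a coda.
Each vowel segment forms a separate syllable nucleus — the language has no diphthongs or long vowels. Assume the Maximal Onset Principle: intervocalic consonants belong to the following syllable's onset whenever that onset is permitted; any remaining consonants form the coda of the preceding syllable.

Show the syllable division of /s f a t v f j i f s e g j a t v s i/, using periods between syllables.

The vowels are a, i, e, a, i — 5 nuclei, so 5 syllables.
V1 /a/ – V2 /i/: /tvfj/; trying suffixes from longest down, /fj/ is the first permitted one, so coda /tv/ | onset /fj/.
V2 /i/ – V3 /e/: /fs/ — longest licit onset from the right is /s/, leaving /f/ as coda.
V3 /e/ – V4 /a/: cluster /gj/ — /gj/ is itself a permitted onset, so the whole cluster goes right; preceding coda = ∅.
V4 /a/ – V5 /i/: cluster /tvs/ — the longest permitted-onset suffix is /s/; onset = /s/, preceding coda = /tv/.

sfatv.fjif.se.gjatv.si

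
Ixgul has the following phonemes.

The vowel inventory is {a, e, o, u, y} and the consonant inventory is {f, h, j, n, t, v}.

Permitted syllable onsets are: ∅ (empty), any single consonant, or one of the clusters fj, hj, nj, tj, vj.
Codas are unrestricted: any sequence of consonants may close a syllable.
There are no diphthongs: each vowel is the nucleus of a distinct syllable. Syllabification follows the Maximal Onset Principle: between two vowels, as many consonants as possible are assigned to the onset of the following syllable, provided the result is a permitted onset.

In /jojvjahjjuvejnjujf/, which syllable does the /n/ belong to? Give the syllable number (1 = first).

The vowels are o, a, u, e, u — 5 nuclei, so 5 syllables.
Between /o/ (V1) and /a/ (V2): cluster /jvj/ — the longest permitted-onset suffix is /vj/; onset = /vj/, preceding coda = /j/.
Between /a/ (V2) and /u/ (V3): /hjj/; trying suffixes from longest down, /j/ is the first permitted one, so coda /hj/ | onset /j/.
Between /u/ (V3) and /e/ (V4): just /v/ — single C goes to the following onset.
Between /e/ (V4) and /u/ (V5): cluster /jnj/ — the longest permitted-onset suffix is /nj/; onset = /nj/, preceding coda = /j/.
Syllabification: joj.vjahj.ju.vej.njujf.
The /n/ is in the onset of syllable 5 (/njujf/).

5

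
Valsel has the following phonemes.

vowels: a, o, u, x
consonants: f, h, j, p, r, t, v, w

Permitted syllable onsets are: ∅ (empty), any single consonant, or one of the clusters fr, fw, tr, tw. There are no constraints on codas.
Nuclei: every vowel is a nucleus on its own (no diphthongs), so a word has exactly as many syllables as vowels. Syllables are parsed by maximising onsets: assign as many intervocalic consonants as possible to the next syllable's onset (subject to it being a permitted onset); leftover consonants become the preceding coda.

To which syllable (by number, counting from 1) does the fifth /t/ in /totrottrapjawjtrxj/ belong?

5

Vowels present: o, o, a, a, x; each is a nucleus, giving 5 syllables.
/o…o/ gap (V1→V2): /tr/ — entire cluster is a permitted onset → onset /tr/, coda ∅.
/o…a/ gap (V2→V3): /ttr/; trying suffixes from longest down, /tr/ is the first permitted one, so coda /t/ | onset /tr/.
/a…a/ gap (V3→V4): cluster /pj/ — the longest permitted-onset suffix is /j/; onset = /j/, preceding coda = /p/.
/a…x/ gap (V4→V5): /wjtr/ — longest licit onset from the right is /tr/, leaving /wj/ as coda.
Result: to.trot.trap.jawj.trxj.
The fifth /t/ is in the onset of syllable 5 (/trxj/).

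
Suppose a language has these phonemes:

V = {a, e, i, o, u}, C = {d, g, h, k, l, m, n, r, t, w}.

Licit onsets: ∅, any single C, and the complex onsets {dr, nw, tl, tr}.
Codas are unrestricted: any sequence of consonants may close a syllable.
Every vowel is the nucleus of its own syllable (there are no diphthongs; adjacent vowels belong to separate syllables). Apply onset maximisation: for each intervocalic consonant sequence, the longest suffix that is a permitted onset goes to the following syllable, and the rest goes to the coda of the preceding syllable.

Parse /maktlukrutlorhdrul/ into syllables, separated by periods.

Vowels present: a, u, u, o, u; each is a nucleus, giving 5 syllables.
Between /a/ (V1) and /u/ (V2): cluster /ktl/ — the longest permitted-onset suffix is /tl/; onset = /tl/, preceding coda = /k/.
Between /u/ (V2) and /u/ (V3): /kr/ splits as /k/ + /r/ (/r/ is the longest suffix that is a licit onset).
Between /u/ (V3) and /o/ (V4): /tl/ is a licit onset in full, so it all attaches to the next syllable.
Between /o/ (V4) and /u/ (V5): /rhdr/ — longest licit onset from the right is /dr/, leaving /rh/ as coda.

mak.tluk.ru.tlorh.drul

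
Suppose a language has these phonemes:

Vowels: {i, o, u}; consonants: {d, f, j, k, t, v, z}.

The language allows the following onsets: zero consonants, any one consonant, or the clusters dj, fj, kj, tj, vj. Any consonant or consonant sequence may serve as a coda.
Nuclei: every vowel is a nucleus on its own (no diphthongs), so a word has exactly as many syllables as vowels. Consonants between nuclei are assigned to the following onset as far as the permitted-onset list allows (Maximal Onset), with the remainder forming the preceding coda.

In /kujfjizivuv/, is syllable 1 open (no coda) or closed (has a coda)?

Nuclei (vowels): u, i, i, u → 4 syllables.
V1 /u/ – V2 /i/: /jfj/; trying suffixes from longest down, /fj/ is the first permitted one, so coda /j/ | onset /fj/.
V2 /i/ – V3 /i/: /z/ → onset of the next syllable (single consonants are always licit onsets).
V3 /i/ – V4 /u/: just /v/ — single C goes to the following onset.
Result: kuj.fji.zi.vuv.
Syllable 1 is /kuj/ with coda /j/, so it is closed.

closed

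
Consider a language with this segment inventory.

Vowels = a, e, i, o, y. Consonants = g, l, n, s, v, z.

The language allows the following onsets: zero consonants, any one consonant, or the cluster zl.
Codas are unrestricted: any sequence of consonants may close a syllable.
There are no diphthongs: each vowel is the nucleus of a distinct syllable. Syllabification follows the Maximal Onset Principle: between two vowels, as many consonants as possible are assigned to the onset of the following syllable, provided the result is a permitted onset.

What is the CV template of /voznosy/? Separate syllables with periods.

CVC.CV.CV

Nuclei (vowels): o, o, y → 3 syllables.
Between /o/ (V1) and /o/ (V2): /zn/ — longest licit onset from the right is /n/, leaving /z/ as coda.
Between /o/ (V2) and /y/ (V3): /s/ is a single consonant, so it becomes the next onset.
Putting it together: voz.no.sy.
Mapping each syllable to C/V: /voz/ → CVC, /no/ → CV, /sy/ → CV.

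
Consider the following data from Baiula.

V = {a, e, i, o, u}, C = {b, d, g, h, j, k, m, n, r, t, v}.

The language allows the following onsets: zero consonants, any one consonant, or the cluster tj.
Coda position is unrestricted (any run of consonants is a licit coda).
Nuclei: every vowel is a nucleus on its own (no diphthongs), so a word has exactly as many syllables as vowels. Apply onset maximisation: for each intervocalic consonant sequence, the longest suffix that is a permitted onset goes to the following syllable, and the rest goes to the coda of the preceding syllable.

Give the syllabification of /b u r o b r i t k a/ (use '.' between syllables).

Nuclei (vowels): u, o, i, a → 4 syllables.
V1 /u/ – V2 /o/: /r/ → onset of the next syllable (single consonants are always licit onsets).
V2 /o/ – V3 /i/: /br/; trying suffixes from longest down, /r/ is the first permitted one, so coda /b/ | onset /r/.
V3 /i/ – V4 /a/: /tk/ splits as /t/ + /k/ (/k/ is the longest suffix that is a licit onset).

bu.rob.rit.ka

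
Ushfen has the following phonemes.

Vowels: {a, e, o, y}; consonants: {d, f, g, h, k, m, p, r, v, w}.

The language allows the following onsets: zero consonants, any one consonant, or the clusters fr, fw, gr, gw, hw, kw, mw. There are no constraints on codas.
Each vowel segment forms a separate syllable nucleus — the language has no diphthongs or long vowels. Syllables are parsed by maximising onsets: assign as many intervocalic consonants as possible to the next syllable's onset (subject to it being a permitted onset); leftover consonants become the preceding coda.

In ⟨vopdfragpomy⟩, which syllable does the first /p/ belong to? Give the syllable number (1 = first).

1

Vowels present: o, a, o, y; each is a nucleus, giving 4 syllables.
Between /o/ (V1) and /a/ (V2): /pdfr/ splits as /pd/ + /fr/ (/fr/ is the longest suffix that is a licit onset).
Between /a/ (V2) and /o/ (V3): /gp/; trying suffixes from longest down, /p/ is the first permitted one, so coda /g/ | onset /p/.
Between /o/ (V3) and /y/ (V4): /m/ → onset of the next syllable (single consonants are always licit onsets).
Putting it together: vopd.frag.po.my.
The first /p/ is in the coda of syllable 1 (/vopd/).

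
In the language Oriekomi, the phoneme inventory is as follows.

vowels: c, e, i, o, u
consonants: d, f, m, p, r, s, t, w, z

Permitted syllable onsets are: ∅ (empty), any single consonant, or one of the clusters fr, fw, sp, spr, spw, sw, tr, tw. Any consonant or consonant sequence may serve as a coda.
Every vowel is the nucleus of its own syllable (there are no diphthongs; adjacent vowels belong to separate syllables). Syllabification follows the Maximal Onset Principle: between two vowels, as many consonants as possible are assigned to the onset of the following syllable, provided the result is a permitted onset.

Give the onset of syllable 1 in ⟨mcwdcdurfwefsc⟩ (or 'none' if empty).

m

The vowels are c, c, u, e, c — 5 nuclei, so 5 syllables.
Between /c/ (V1) and /c/ (V2): /wd/ splits as /w/ + /d/ (/d/ is the longest suffix that is a licit onset).
Between /c/ (V2) and /u/ (V3): /d/ is a single consonant, so it becomes the next onset.
Between /u/ (V3) and /e/ (V4): /rfw/ — longest licit onset from the right is /fw/, leaving /r/ as coda.
Between /e/ (V4) and /c/ (V5): /fs/ — longest licit onset from the right is /s/, leaving /f/ as coda.
Putting it together: mcw.dc.dur.fwef.sc.
Syllable 1 is /mcw/: onset /m/, nucleus /c/, coda /w/.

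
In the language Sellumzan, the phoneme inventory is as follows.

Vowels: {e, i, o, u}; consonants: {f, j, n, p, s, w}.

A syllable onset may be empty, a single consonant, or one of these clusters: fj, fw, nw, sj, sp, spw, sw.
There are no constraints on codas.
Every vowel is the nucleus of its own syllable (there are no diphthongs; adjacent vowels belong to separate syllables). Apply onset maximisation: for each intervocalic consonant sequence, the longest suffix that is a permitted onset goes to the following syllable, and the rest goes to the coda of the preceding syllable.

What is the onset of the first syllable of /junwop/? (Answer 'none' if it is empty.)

j

Vowels present: u, o; each is a nucleus, giving 2 syllables.
/u…o/ gap (V1→V2): /nw/ is a licit onset in full, so it all attaches to the next syllable.
Result: ju.nwop.
Syllable 1 is /ju/: onset /j/, nucleus /u/, coda ∅.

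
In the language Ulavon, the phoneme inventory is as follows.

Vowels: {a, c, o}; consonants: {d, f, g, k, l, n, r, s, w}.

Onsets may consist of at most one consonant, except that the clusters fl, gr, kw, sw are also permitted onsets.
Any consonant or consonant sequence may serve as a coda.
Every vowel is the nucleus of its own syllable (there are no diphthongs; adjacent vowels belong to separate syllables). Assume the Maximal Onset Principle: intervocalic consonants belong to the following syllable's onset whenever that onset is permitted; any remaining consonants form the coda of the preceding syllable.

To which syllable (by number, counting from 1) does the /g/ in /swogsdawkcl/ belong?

Vowels present: o, a, c; each is a nucleus, giving 3 syllables.
Between /o/ (V1) and /a/ (V2): /gsd/; trying suffixes from longest down, /d/ is the first permitted one, so coda /gs/ | onset /d/.
Between /a/ (V2) and /c/ (V3): /wk/ — longest licit onset from the right is /k/, leaving /w/ as coda.
So the parse is swogs.daw.kcl.
The /g/ is in the coda of syllable 1 (/swogs/).

1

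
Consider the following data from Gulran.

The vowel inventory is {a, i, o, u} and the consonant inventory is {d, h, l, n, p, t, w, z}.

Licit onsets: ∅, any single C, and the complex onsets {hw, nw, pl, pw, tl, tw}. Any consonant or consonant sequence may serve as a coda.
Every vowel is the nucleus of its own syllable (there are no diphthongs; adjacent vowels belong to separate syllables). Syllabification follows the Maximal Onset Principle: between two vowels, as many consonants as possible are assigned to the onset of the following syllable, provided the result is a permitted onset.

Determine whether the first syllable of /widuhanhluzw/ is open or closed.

Nuclei (vowels): i, u, a, u → 4 syllables.
Between /i/ (V1) and /u/ (V2): just /d/ — single C goes to the following onset.
Between /u/ (V2) and /a/ (V3): /h/ → onset of the next syllable (single consonants are always licit onsets).
Between /a/ (V3) and /u/ (V4): /nhl/ splits as /nh/ + /l/ (/l/ is the longest suffix that is a licit onset).
So the parse is wi.du.hanh.luzw.
Syllable 1 is /wi/; it ends in its nucleus with no coda, so it is open.

open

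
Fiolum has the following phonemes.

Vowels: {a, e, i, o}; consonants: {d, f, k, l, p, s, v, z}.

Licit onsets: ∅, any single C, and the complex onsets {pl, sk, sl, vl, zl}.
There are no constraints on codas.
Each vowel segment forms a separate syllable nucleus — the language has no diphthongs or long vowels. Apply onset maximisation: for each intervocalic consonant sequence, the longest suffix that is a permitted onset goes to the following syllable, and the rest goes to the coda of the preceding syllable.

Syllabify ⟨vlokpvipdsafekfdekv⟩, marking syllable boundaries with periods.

vlokp.vipd.sa.fekf.dekv

Nuclei (vowels): o, i, a, e, e → 5 syllables.
Between /o/ (V1) and /i/ (V2): cluster /kpv/ — the longest permitted-onset suffix is /v/; onset = /v/, preceding coda = /kp/.
Between /i/ (V2) and /a/ (V3): /pds/ splits as /pd/ + /s/ (/s/ is the longest suffix that is a licit onset).
Between /a/ (V3) and /e/ (V4): /f/ → onset of the next syllable (single consonants are always licit onsets).
Between /e/ (V4) and /e/ (V5): cluster /kfd/ — the longest permitted-onset suffix is /d/; onset = /d/, preceding coda = /kf/.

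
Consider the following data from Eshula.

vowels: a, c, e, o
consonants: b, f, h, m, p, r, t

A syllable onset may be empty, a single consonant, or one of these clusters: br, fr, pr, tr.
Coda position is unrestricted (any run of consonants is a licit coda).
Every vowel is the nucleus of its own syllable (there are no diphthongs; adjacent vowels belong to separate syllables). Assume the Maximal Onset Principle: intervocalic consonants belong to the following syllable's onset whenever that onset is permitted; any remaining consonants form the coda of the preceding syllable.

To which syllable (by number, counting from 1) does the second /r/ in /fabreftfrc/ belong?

Nuclei (vowels): a, e, c → 3 syllables.
V1 /a/ – V2 /e/: /br/ is a licit onset in full, so it all attaches to the next syllable.
V2 /e/ – V3 /c/: cluster /ftfr/ — the longest permitted-onset suffix is /fr/; onset = /fr/, preceding coda = /ft/.
So the parse is fa.breft.frc.
The second /r/ is in the onset of syllable 3 (/frc/).

3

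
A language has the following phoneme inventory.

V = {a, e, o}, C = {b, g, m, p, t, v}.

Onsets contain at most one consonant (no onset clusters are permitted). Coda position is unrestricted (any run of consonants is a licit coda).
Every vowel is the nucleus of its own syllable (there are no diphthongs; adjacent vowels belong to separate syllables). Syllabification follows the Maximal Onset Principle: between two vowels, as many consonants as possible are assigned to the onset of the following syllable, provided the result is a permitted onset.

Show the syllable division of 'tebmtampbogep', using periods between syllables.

tebm.tamp.bo.gep

Vowels present: e, a, o, e; each is a nucleus, giving 4 syllables.
/e…a/ gap (V1→V2): cluster /bmt/ — the longest permitted-onset suffix is /t/; onset = /t/, preceding coda = /bm/.
/a…o/ gap (V2→V3): /mpb/ — longest licit onset from the right is /b/, leaving /mp/ as coda.
/o…e/ gap (V3→V4): just /g/ — single C goes to the following onset.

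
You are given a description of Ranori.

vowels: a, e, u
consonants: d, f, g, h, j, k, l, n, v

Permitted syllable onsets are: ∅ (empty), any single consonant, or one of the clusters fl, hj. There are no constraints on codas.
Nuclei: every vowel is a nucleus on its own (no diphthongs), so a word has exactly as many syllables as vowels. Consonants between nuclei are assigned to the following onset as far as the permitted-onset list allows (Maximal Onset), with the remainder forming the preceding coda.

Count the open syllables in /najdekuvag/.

2

Vowels present: a, e, u, a; each is a nucleus, giving 4 syllables.
V1 /a/ – V2 /e/: cluster /jd/ — the longest permitted-onset suffix is /d/; onset = /d/, preceding coda = /j/.
V2 /e/ – V3 /u/: /k/ is a single consonant, so it becomes the next onset.
V3 /u/ – V4 /a/: /v/ is a single consonant, so it becomes the next onset.
Putting it together: naj.de.ku.vag.
Classifying each syllable: /naj/ (closed), /de/ (open), /ku/ (open), /vag/ (closed).
Open syllables: 2.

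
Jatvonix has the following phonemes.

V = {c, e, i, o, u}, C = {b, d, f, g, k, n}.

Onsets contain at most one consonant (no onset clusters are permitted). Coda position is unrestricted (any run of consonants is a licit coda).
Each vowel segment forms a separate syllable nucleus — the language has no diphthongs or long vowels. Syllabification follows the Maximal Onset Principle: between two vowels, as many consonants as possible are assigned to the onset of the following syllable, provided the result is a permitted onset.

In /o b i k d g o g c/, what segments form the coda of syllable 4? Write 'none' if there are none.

The vowels are o, i, o, c — 4 nuclei, so 4 syllables.
/o…i/ gap (V1→V2): /b/ → onset of the next syllable (single consonants are always licit onsets).
/i…o/ gap (V2→V3): /kdg/; trying suffixes from longest down, /g/ is the first permitted one, so coda /kd/ | onset /g/.
/o…c/ gap (V3→V4): /g/ → onset of the next syllable (single consonants are always licit onsets).
So the parse is o.bikd.go.gc.
Syllable 4 is /gc/: onset /g/, nucleus /c/, coda ∅.

none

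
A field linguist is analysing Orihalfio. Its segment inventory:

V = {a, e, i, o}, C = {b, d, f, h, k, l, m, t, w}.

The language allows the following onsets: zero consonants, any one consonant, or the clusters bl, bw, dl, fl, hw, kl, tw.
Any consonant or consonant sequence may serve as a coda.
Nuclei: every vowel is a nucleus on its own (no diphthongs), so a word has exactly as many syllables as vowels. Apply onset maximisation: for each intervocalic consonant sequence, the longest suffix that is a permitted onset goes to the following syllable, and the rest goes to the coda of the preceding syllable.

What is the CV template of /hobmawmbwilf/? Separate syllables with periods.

Vowels present: o, a, i; each is a nucleus, giving 3 syllables.
Between /o/ (V1) and /a/ (V2): /bm/ — longest licit onset from the right is /m/, leaving /b/ as coda.
Between /a/ (V2) and /i/ (V3): /wmbw/; trying suffixes from longest down, /bw/ is the first permitted one, so coda /wm/ | onset /bw/.
So the parse is hob.mawm.bwilf.
Mapping each syllable to C/V: /hob/ → CVC, /mawm/ → CVCC, /bwilf/ → CCVCC.

CVC.CVCC.CCVCC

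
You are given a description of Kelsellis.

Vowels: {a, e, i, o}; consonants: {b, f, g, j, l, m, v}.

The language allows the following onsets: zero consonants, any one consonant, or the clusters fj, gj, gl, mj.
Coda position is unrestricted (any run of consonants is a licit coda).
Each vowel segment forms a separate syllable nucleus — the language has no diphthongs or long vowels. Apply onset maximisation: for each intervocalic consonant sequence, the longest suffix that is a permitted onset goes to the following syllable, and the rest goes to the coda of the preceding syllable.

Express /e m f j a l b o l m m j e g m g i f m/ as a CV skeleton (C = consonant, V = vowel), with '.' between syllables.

Vowels present: e, a, o, e, i; each is a nucleus, giving 5 syllables.
V1 /e/ – V2 /a/: /mfj/ — longest licit onset from the right is /fj/, leaving /m/ as coda.
V2 /a/ – V3 /o/: /lb/; trying suffixes from longest down, /b/ is the first permitted one, so coda /l/ | onset /b/.
V3 /o/ – V4 /e/: cluster /lmmj/ — the longest permitted-onset suffix is /mj/; onset = /mj/, preceding coda = /lm/.
V4 /e/ – V5 /i/: cluster /gmg/ — the longest permitted-onset suffix is /g/; onset = /g/, preceding coda = /gm/.
Syllabification: em.fjal.bolm.mjegm.gifm.
Mapping each syllable to C/V: /em/ → VC, /fjal/ → CCVC, /bolm/ → CVCC, /mjegm/ → CCVCC, /gifm/ → CVCC.

VC.CCVC.CVCC.CCVCC.CVCC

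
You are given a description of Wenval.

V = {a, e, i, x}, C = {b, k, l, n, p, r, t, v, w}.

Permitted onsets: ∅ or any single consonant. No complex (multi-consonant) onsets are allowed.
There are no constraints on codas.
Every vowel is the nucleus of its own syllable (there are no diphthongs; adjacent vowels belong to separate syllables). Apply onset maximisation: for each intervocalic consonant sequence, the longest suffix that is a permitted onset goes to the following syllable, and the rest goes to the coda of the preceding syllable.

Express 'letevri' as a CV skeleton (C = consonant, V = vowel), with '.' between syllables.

CV.CVC.CV

Vowels present: e, e, i; each is a nucleus, giving 3 syllables.
V1 /e/ – V2 /e/: /t/ is a single consonant, so it becomes the next onset.
V2 /e/ – V3 /i/: /vr/ — longest licit onset from the right is /r/, leaving /v/ as coda.
So the parse is le.tev.ri.
Mapping each syllable to C/V: /le/ → CV, /tev/ → CVC, /ri/ → CV.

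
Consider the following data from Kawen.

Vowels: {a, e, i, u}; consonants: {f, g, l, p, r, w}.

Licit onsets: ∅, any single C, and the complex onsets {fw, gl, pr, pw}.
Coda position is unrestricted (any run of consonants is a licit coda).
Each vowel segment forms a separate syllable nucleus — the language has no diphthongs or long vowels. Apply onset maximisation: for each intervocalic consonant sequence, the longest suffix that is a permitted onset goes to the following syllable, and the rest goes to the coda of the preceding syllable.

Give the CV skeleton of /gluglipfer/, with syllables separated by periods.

Nuclei (vowels): u, i, e → 3 syllables.
/u…i/ gap (V1→V2): /gl/ — entire cluster is a permitted onset → onset /gl/, coda ∅.
/i…e/ gap (V2→V3): cluster /pf/ — the longest permitted-onset suffix is /f/; onset = /f/, preceding coda = /p/.
So the parse is glu.glip.fer.
Mapping each syllable to C/V: /glu/ → CCV, /glip/ → CCVC, /fer/ → CVC.

CCV.CCVC.CVC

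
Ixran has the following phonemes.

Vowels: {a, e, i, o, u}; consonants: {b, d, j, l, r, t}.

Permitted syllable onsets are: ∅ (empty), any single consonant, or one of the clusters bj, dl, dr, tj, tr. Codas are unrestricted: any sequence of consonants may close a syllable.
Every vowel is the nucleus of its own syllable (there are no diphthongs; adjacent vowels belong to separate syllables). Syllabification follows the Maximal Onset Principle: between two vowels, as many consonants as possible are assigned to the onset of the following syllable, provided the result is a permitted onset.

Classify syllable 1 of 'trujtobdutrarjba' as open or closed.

closed

Nuclei (vowels): u, o, u, a, a → 5 syllables.
Between /u/ (V1) and /o/ (V2): cluster /jt/ — the longest permitted-onset suffix is /t/; onset = /t/, preceding coda = /j/.
Between /o/ (V2) and /u/ (V3): cluster /bd/ — the longest permitted-onset suffix is /d/; onset = /d/, preceding coda = /b/.
Between /u/ (V3) and /a/ (V4): /tr/ — entire cluster is a permitted onset → onset /tr/, coda ∅.
Between /a/ (V4) and /a/ (V5): /rjb/ — longest licit onset from the right is /b/, leaving /rj/ as coda.
Result: truj.tob.du.trarj.ba.
Syllable 1 is /truj/ with coda /j/, so it is closed.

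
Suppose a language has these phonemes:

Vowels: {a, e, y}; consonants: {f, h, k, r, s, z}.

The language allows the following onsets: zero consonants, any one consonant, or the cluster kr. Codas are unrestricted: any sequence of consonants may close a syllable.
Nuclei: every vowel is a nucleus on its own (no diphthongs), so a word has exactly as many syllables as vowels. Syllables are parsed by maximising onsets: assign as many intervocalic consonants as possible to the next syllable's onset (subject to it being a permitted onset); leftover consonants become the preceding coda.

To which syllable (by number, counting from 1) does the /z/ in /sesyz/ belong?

2

The vowels are e, y — 2 nuclei, so 2 syllables.
V1 /e/ – V2 /y/: /s/ is a single consonant, so it becomes the next onset.
So the parse is se.syz.
The /z/ is in the coda of syllable 2 (/syz/).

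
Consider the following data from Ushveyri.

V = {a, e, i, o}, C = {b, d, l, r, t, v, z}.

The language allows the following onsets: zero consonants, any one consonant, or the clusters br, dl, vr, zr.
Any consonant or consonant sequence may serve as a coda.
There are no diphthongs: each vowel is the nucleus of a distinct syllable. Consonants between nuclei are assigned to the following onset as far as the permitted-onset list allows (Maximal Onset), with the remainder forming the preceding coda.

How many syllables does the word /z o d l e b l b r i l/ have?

The vowels are o, e, i — 3 nuclei, so 3 syllables.

3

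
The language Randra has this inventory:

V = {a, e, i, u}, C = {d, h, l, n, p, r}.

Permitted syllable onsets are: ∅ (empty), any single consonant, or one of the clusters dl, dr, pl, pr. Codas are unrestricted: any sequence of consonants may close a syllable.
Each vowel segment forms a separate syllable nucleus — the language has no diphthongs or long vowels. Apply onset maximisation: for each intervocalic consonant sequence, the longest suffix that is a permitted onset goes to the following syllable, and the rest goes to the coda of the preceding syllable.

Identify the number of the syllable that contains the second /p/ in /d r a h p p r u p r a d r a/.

The vowels are a, u, a, a — 4 nuclei, so 4 syllables.
V1 /a/ – V2 /u/: /hppr/; trying suffixes from longest down, /pr/ is the first permitted one, so coda /hp/ | onset /pr/.
V2 /u/ – V3 /a/: cluster /pr/ — /pr/ is itself a permitted onset, so the whole cluster goes right; preceding coda = ∅.
V3 /a/ – V4 /a/: /dr/ — entire cluster is a permitted onset → onset /dr/, coda ∅.
So the parse is drahp.pru.pra.dra.
The second /p/ is in the onset of syllable 2 (/pru/).

2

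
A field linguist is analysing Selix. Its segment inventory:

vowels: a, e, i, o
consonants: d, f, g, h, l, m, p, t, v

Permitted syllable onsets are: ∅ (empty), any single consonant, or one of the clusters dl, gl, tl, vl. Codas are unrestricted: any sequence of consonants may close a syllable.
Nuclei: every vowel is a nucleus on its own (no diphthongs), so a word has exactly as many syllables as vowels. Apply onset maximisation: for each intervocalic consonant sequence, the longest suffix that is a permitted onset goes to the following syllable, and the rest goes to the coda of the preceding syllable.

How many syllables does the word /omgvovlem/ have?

The vowels are o, o, e — 3 nuclei, so 3 syllables.

3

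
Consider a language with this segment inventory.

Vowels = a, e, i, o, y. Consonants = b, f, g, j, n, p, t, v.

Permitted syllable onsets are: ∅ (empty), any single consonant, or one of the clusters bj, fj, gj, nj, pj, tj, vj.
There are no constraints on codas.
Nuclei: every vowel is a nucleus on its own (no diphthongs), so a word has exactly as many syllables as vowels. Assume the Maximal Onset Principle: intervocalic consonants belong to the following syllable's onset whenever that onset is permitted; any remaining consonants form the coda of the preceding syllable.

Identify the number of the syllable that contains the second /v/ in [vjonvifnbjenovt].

2

Nuclei (vowels): o, i, e, o → 4 syllables.
σ1/σ2 boundary: /nv/; trying suffixes from longest down, /v/ is the first permitted one, so coda /n/ | onset /v/.
σ2/σ3 boundary: /fnbj/ splits as /fn/ + /bj/ (/bj/ is the longest suffix that is a licit onset).
σ3/σ4 boundary: /n/ is a single consonant, so it becomes the next onset.
So the parse is vjon.vifn.bje.novt.
The second /v/ is in the onset of syllable 2 (/vifn/).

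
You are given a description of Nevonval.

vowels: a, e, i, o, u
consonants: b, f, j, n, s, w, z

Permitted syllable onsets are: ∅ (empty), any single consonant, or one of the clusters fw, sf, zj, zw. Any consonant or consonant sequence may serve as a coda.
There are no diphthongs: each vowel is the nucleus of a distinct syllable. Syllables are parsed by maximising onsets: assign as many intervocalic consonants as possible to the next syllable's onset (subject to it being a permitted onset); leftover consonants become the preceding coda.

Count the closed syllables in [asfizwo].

0

The vowels are a, i, o — 3 nuclei, so 3 syllables.
σ1/σ2 boundary: /sf/ — entire cluster is a permitted onset → onset /sf/, coda ∅.
σ2/σ3 boundary: cluster /zw/ — /zw/ is itself a permitted onset, so the whole cluster goes right; preceding coda = ∅.
Putting it together: a.sfi.zwo.
Classifying each syllable: /a/ (open), /sfi/ (open), /zwo/ (open).
Closed syllables: 0.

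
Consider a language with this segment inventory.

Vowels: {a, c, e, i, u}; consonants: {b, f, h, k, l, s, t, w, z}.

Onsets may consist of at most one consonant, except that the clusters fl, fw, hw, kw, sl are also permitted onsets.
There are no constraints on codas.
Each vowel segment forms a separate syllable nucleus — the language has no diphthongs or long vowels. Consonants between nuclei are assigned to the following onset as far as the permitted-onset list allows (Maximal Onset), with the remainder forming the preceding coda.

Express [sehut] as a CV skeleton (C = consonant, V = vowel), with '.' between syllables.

Nuclei (vowels): e, u → 2 syllables.
Between /e/ (V1) and /u/ (V2): /h/ is a single consonant, so it becomes the next onset.
Putting it together: se.hut.
Mapping each syllable to C/V: /se/ → CV, /hut/ → CVC.

CV.CVC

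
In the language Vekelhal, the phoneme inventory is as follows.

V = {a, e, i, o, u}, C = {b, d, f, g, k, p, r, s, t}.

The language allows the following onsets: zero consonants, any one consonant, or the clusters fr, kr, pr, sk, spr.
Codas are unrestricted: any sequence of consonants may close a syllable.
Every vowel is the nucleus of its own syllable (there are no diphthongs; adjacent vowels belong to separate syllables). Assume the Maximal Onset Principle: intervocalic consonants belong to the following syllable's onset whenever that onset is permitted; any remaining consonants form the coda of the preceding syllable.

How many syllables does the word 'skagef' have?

The vowels are a, e — 2 nuclei, so 2 syllables.

2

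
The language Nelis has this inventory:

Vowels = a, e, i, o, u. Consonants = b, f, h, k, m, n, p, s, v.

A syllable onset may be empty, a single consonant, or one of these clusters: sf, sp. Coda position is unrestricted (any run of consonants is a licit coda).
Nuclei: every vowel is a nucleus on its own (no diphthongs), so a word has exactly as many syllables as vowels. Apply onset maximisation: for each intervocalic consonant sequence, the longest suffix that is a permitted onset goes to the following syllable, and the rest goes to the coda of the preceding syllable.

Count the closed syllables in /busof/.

Vowels present: u, o; each is a nucleus, giving 2 syllables.
Between /u/ (V1) and /o/ (V2): /s/ → onset of the next syllable (single consonants are always licit onsets).
Result: bu.sof.
Classifying each syllable: /bu/ (open), /sof/ (closed).
Closed syllables: 1.

1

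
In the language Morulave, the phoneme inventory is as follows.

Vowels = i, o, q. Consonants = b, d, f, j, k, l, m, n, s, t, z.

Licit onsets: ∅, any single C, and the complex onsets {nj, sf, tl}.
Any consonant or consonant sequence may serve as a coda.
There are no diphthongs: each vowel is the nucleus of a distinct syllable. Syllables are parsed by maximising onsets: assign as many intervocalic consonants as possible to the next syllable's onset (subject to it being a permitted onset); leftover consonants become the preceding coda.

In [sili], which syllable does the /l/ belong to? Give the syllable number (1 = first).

2

Vowels present: i, i; each is a nucleus, giving 2 syllables.
/i…i/ gap (V1→V2): /l/ is a single consonant, so it becomes the next onset.
Syllabification: si.li.
The /l/ is in the onset of syllable 2 (/li/).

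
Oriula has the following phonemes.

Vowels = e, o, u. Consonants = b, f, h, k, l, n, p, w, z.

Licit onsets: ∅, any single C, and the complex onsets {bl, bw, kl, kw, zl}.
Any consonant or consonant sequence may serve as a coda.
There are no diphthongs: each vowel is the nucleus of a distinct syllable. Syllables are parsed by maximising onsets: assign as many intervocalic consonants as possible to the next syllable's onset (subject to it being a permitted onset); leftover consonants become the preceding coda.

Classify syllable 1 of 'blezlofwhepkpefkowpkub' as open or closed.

open

The vowels are e, o, e, e, o, u — 6 nuclei, so 6 syllables.
σ1/σ2 boundary: /zl/ — entire cluster is a permitted onset → onset /zl/, coda ∅.
σ2/σ3 boundary: /fwh/; trying suffixes from longest down, /h/ is the first permitted one, so coda /fw/ | onset /h/.
σ3/σ4 boundary: /pkp/; trying suffixes from longest down, /p/ is the first permitted one, so coda /pk/ | onset /p/.
σ4/σ5 boundary: /fk/ — longest licit onset from the right is /k/, leaving /f/ as coda.
σ5/σ6 boundary: /wpk/ — longest licit onset from the right is /k/, leaving /wp/ as coda.
Putting it together: ble.zlofw.hepk.pef.kowp.kub.
Syllable 1 is /ble/; it ends in its nucleus with no coda, so it is open.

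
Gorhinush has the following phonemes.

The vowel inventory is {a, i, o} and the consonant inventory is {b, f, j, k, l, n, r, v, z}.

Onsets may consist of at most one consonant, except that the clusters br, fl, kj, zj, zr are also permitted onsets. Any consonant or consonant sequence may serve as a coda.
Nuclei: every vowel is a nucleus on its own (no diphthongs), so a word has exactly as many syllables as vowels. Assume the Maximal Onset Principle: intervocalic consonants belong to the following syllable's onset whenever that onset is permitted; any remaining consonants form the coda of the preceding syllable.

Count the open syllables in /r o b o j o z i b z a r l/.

3

The vowels are o, o, o, i, a — 5 nuclei, so 5 syllables.
V1 /o/ – V2 /o/: /b/ is a single consonant, so it becomes the next onset.
V2 /o/ – V3 /o/: /j/ is a single consonant, so it becomes the next onset.
V3 /o/ – V4 /i/: /z/ → onset of the next syllable (single consonants are always licit onsets).
V4 /i/ – V5 /a/: cluster /bz/ — the longest permitted-onset suffix is /z/; onset = /z/, preceding coda = /b/.
Putting it together: ro.bo.jo.zib.zarl.
Classifying each syllable: /ro/ (open), /bo/ (open), /jo/ (open), /zib/ (closed), /zarl/ (closed).
Open syllables: 3.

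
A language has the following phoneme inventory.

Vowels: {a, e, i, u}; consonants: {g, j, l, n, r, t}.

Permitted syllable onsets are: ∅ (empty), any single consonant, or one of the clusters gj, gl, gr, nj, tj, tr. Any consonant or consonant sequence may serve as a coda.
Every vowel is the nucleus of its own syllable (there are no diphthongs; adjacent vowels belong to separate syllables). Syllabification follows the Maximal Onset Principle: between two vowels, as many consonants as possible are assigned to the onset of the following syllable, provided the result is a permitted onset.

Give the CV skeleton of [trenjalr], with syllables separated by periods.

CCV.CCVCC

The vowels are e, a — 2 nuclei, so 2 syllables.
/e…a/ gap (V1→V2): /nj/ — entire cluster is a permitted onset → onset /nj/, coda ∅.
So the parse is tre.njalr.
Mapping each syllable to C/V: /tre/ → CCV, /njalr/ → CCVCC.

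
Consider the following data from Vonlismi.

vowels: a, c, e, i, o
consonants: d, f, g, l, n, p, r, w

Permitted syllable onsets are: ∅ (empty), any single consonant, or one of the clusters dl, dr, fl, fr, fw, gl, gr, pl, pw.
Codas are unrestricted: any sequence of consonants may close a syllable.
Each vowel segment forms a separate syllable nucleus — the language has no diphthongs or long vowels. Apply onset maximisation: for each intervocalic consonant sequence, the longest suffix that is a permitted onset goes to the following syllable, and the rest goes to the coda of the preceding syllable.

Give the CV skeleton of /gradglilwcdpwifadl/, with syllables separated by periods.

CCVC.CCVC.CVC.CCV.CVCC

The vowels are a, i, c, i, a — 5 nuclei, so 5 syllables.
V1 /a/ – V2 /i/: /dgl/; trying suffixes from longest down, /gl/ is the first permitted one, so coda /d/ | onset /gl/.
V2 /i/ – V3 /c/: /lw/; trying suffixes from longest down, /w/ is the first permitted one, so coda /l/ | onset /w/.
V3 /c/ – V4 /i/: /dpw/ splits as /d/ + /pw/ (/pw/ is the longest suffix that is a licit onset).
V4 /i/ – V5 /a/: /f/ is a single consonant, so it becomes the next onset.
Result: grad.glil.wcd.pwi.fadl.
Mapping each syllable to C/V: /grad/ → CCVC, /glil/ → CCVC, /wcd/ → CVC, /pwi/ → CCV, /fadl/ → CVCC.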